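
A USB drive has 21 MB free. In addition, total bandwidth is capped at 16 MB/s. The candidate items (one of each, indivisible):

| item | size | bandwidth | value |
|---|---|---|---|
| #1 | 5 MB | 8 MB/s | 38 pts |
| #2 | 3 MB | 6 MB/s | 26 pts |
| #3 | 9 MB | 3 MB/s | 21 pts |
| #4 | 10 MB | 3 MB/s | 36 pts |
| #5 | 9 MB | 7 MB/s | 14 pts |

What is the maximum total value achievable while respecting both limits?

74 pts

Feasible sets respecting both limits:
- #1+#4: size 15, bandwidth 11, value 74
- #1+#2: size 8, bandwidth 14, value 64
- #2+#4: size 13, bandwidth 9, value 62
- #2+#3+#5: size 21, bandwidth 16, value 61
Best: 74 pts.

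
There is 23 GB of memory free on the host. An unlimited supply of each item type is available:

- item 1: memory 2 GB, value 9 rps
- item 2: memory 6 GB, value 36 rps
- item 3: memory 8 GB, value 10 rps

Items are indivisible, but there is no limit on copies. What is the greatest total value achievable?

Best value-per-unit is item 2 at 36/6; filling with it alone gives 3×36 = 108.
Optimal mix: 2×item 1 + 3×item 2 → memory 22, value 126.

126 rps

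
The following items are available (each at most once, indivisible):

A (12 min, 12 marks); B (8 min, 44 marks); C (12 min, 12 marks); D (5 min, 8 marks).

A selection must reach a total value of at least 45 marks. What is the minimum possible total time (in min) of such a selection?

13

Subsets with value ≥ 45, sorted by total time:
- B+D: time 13, value 52
- A+B: time 20, value 56
- B+C: time 20, value 56
- A+B+D: time 25, value 64
Minimum time: 13 min.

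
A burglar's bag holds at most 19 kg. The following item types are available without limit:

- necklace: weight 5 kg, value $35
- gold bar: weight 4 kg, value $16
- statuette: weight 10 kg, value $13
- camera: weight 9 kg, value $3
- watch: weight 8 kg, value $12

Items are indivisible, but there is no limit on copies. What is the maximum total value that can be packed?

$121

Best value-per-unit is necklace at 35/5; filling with it alone gives 3×35 = 105.
Optimal mix: 3×necklace + 1×gold bar → weight 19, value 121.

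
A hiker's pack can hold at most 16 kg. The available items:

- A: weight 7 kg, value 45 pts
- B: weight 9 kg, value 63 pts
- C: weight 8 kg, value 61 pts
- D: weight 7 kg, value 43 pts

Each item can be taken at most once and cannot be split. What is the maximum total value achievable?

Check high-value combinations within 16 kg:
- A+B: weight 7+9=16, value 45+63=108
- A+C: weight 7+8=15, value 45+61=106
- B+D: weight 9+7=16, value 63+43=106
- C+D: weight 8+7=15, value 61+43=104
Best: 108 pts.

108 pts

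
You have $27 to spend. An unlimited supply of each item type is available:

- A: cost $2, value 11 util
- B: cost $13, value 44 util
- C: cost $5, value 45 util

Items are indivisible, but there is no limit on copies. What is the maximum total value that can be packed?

Best value-per-unit is C at 45/5; filling with it alone gives 5×45 = 225.
Optimal mix: 1×A + 5×C → cost 27, value 236.

236 util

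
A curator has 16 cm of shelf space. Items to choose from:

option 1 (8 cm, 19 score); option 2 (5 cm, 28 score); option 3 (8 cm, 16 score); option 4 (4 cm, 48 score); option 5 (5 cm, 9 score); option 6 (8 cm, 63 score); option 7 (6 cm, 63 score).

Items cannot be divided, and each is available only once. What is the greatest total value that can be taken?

139 score

This is a 0/1 knapsack; check combinations near the capacity.
- option 2+option 4+option 7: length 5+4+6=15, value 28+48+63=139
- option 6+option 7: length 8+6=14, value 63+63=126
- option 4+option 5+option 7: length 4+5+6=15, value 48+9+63=120
- option 4+option 7: length 4+6=10, value 48+63=111
Best: 139 score.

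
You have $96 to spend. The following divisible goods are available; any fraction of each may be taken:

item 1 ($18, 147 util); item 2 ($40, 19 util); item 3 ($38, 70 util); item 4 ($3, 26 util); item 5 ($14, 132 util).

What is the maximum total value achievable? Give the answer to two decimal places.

385.93

Take in order of value per unit:
- item 5 (132/14 per unit): all 14 → value 132, running total 132.00
- item 4 (26/3 per unit): all 3 → value 26, running total 158.00
- item 1 (147/18 per unit): all 18 → value 147, running total 305.00
- item 3 (70/38 per unit): all 38 → value 70, running total 375.00
- item 2 (19/40 per unit): 23 of 40 → value 23×19/40 = 10.9250, running total 385.93
Total 385.93.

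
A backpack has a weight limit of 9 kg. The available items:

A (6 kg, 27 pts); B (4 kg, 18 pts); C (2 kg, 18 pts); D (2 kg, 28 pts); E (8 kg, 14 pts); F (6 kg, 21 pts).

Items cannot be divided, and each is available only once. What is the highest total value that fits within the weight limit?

64 pts

Check high-value combinations within 9 kg:
- B+C+D: weight 4+2+2=8, value 18+18+28=64
- A+D: weight 6+2=8, value 27+28=55
- D+F: weight 2+6=8, value 28+21=49
Best: 64 pts.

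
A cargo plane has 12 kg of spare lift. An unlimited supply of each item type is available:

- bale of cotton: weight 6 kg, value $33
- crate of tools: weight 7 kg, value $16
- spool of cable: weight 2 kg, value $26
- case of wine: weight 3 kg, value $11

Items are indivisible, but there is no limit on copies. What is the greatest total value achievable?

$156

Best value-per-unit is spool of cable at 26/2, and filling with it alone uses weight 6×2=12. No mix of the others beats 6×26 = 156.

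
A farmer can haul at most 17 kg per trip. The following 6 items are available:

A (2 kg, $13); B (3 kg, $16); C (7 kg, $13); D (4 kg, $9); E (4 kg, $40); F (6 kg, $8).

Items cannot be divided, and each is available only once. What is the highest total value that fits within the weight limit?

Check high-value combinations within 17 kg:
- A+B+C+E: weight 2+3+7+4=16, value 13+16+13+40=82
- A+B+D+E: weight 2+3+4+4=13, value 13+16+9+40=78
- A+B+E+F: weight 2+3+4+6=15, value 13+16+40+8=77
Best: $82.

$82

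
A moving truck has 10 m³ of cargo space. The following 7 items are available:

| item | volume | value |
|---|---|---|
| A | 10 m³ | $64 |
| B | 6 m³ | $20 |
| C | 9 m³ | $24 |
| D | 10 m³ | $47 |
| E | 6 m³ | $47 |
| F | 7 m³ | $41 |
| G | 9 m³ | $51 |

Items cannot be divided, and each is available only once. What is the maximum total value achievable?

$64

Check high-value combinations within 10 m³:
- A: volume 10, value 64
- G: volume 9, value 51
- E: volume 6, value 47
- D: volume 10, value 47
Best: $64.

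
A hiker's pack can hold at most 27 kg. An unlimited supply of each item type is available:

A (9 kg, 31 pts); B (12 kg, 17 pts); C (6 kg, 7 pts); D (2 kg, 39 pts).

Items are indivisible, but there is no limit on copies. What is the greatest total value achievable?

Best value-per-unit is D at 39/2, and filling with it alone uses weight 13×2=26. No mix of the others beats 13×39 = 507.

507 pts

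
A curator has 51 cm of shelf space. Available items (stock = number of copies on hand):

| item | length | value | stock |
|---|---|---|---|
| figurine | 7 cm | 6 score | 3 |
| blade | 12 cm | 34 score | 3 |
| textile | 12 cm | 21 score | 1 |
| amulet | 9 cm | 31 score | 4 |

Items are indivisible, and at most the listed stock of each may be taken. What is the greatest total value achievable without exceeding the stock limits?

Top feasible selections:
- 2×blade + 3×amulet: length 51, value 161
- 1×blade + 4×amulet: length 48, value 158
Best: 161 score.

161 score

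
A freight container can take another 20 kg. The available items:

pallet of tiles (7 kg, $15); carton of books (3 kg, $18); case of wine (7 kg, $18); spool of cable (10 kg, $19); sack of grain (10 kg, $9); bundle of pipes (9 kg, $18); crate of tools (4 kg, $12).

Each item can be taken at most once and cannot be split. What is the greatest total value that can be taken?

This is a 0/1 knapsack; check combinations near the capacity.
- carton of books+case of wine+spool of cable: weight 3+7+10=20, value 18+18+19=55
- carton of books+case of wine+bundle of pipes: weight 3+7+9=19, value 18+18+18=54
- pallet of tiles+carton of books+spool of cable: weight 7+3+10=20, value 15+18+19=52
- pallet of tiles+carton of books+case of wine: weight 7+3+7=17, value 15+18+18=51
Best: $55.

$55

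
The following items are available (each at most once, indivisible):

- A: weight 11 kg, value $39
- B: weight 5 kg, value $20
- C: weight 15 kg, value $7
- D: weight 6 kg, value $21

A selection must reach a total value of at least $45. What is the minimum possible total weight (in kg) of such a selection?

16

Subsets with value ≥ 45, sorted by total weight:
- A+B: weight 16, value 59
- A+D: weight 17, value 60
- A+B+D: weight 22, value 80
Minimum weight: 16 kg.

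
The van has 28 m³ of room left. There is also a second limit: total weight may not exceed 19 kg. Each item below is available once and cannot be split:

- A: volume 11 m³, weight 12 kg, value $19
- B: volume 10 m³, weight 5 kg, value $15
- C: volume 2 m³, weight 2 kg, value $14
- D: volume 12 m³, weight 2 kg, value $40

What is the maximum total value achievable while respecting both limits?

$73

Feasible sets respecting both limits:
- A+C+D: volume 25, weight 16, value 73
- B+C+D: volume 24, weight 9, value 69
- A+D: volume 23, weight 14, value 59
Best: $73.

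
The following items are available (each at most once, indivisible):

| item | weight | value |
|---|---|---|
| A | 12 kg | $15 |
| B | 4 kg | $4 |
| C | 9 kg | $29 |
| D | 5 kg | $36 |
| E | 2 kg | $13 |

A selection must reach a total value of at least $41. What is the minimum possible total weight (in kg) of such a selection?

Subsets with value ≥ 41, sorted by total weight:
- D+E: weight 7, value 49
- B+D+E: weight 11, value 53
Minimum weight: 7 kg.

7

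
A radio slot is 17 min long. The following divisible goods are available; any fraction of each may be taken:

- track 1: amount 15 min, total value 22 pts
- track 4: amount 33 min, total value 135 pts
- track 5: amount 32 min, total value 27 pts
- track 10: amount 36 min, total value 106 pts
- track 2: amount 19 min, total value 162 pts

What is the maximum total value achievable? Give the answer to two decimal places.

Take in order of value per unit:
- track 2 (162/19 per unit): 17 of 19 → value 17×162/19 = 144.9474, running total 144.95
Total 144.95.

144.95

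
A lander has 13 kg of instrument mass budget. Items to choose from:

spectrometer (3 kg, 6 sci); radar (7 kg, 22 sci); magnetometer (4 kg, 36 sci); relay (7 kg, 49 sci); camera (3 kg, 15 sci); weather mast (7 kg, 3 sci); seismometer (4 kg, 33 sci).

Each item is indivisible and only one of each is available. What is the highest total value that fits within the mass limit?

Check high-value combinations within 13 kg:
- magnetometer+relay: mass 4+7=11, value 36+49=85
- magnetometer+camera+seismometer: mass 4+3+4=11, value 36+15+33=84
- relay+seismometer: mass 7+4=11, value 49+33=82
- spectrometer+magnetometer+seismometer: mass 3+4+4=11, value 6+36+33=75
Best: 85 sci.

85 sci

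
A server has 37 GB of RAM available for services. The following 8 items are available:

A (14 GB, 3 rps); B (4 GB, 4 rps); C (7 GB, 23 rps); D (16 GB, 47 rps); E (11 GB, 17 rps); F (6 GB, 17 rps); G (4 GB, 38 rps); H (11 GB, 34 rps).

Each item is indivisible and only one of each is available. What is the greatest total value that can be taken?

136 rps

Check high-value combinations within 37 GB:
- D+F+G+H: memory 16+6+4+11=37, value 47+17+38+34=136
- B+C+D+F+G: memory 4+7+16+6+4=37, value 4+23+47+17+38=129
- C+D+F+G: memory 7+16+6+4=33, value 23+47+17+38=125
- B+D+G+H: memory 4+16+4+11=35, value 4+47+38+34=123
Best: 136 rps.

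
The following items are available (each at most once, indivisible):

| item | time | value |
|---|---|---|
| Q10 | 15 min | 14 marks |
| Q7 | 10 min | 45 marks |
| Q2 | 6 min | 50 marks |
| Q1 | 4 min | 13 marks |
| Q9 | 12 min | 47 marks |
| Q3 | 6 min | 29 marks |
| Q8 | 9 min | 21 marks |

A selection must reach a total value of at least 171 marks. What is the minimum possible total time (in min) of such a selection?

Subsets with value ≥ 171, sorted by total time:
- Q7+Q2+Q9+Q3: time 34, value 171
- Q7+Q2+Q1+Q9+Q3: time 38, value 184
Minimum time: 34 min.

34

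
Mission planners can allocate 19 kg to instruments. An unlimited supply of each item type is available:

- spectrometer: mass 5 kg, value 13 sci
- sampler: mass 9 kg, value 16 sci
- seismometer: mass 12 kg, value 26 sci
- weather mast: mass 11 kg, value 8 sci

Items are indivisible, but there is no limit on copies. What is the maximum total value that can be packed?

Best value-per-unit is spectrometer at 13/5; filling with it alone gives 3×13 = 39.
Optimal mix: 2×spectrometer + 1×sampler → mass 19, value 42.

42 sci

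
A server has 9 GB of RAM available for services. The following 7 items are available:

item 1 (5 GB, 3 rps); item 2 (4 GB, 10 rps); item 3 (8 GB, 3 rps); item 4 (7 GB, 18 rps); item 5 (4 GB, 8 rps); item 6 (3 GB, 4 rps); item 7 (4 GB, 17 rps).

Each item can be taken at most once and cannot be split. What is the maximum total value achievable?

Check high-value combinations within 9 GB:
- item 2+item 7: memory 4+4=8, value 10+17=27
- item 5+item 7: memory 4+4=8, value 8+17=25
- item 6+item 7: memory 3+4=7, value 4+17=21
Best: 27 rps.

27 rps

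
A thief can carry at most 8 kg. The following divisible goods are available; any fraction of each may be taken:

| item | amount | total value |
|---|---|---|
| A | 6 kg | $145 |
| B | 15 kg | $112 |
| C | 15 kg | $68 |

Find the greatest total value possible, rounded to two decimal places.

Take in order of value per unit:
- A (145/6 per unit): all 6 → value 145, running total 145.00
- B (112/15 per unit): 2 of 15 → value 2×112/15 = 14.9333, running total 159.93
Total 159.93.

159.93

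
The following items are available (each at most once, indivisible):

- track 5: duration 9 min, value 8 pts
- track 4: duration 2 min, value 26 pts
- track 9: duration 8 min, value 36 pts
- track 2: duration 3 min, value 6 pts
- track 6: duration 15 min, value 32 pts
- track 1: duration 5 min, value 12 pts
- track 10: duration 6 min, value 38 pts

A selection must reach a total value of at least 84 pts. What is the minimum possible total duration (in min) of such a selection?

Subsets with value ≥ 84, sorted by total duration:
- track 4+track 9+track 10: duration 16, value 100
- track 4+track 9+track 2+track 10: duration 19, value 106
- track 9+track 1+track 10: duration 19, value 86
Minimum duration: 16 min.

16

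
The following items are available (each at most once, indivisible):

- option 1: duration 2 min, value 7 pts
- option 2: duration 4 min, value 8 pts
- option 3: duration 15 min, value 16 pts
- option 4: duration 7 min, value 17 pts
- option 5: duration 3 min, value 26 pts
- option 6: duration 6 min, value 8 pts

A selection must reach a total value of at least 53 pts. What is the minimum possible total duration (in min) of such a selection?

16

Subsets with value ≥ 53, sorted by total duration:
- option 1+option 2+option 4+option 5: duration 16, value 58
- option 1+option 4+option 5+option 6: duration 18, value 58
Minimum duration: 16 min.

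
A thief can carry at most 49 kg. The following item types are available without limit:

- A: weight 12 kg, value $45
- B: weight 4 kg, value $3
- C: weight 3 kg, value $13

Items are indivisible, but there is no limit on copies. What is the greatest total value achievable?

Best value-per-unit is C at 13/3, and filling with it alone uses weight 16×3=48. No mix of the others beats 16×13 = 208.

$208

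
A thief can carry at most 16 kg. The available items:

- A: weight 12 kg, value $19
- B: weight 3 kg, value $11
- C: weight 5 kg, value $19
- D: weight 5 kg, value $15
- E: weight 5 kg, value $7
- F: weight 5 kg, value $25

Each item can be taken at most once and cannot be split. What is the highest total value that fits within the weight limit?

Check high-value combinations within 16 kg:
- C+D+F: weight 5+5+5=15, value 19+15+25=59
- B+C+F: weight 3+5+5=13, value 11+19+25=55
- B+D+F: weight 3+5+5=13, value 11+15+25=51
Best: $59.

$59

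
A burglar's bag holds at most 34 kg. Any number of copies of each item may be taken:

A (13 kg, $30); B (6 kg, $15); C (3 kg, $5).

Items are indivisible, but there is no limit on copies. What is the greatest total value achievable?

$80

Best value-per-unit is B at 15/6; filling with it alone gives 5×15 = 75.
Optimal mix: 1×A + 3×B + 1×C → weight 34, value 80.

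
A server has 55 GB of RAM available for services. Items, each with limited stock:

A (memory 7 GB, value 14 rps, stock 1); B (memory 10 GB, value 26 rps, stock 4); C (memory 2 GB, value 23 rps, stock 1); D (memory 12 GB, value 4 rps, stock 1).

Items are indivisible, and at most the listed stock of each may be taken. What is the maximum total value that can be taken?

Best selections within memory 55 and stock limits:
- 1×A + 4×B + 1×C: memory 49, value 141
- 4×B + 1×C + 1×D: memory 54, value 131
- 4×B + 1×C: memory 42, value 127
Best: 141 rps.

141 rps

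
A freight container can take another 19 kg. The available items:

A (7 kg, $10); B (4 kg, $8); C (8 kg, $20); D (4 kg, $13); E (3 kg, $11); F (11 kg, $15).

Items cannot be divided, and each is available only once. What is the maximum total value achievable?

Check high-value combinations within 19 kg:
- B+C+D+E: weight 4+8+4+3=19, value 8+20+13+11=52
- C+D+E: weight 8+4+3=15, value 20+13+11=44
- A+C+D: weight 7+8+4=19, value 10+20+13=43
Best: $52.

$52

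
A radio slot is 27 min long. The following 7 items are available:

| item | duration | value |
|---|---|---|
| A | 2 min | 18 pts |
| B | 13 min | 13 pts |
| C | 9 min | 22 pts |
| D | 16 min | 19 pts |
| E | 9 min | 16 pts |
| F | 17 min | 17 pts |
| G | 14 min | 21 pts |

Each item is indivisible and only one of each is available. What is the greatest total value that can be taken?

61 pts

This is a 0/1 knapsack; check combinations near the capacity.
- A+C+G: duration 2+9+14=25, value 18+22+21=61
- A+C+D: duration 2+9+16=27, value 18+22+19=59
- A+C+E: duration 2+9+9=20, value 18+22+16=56
Best: 61 pts.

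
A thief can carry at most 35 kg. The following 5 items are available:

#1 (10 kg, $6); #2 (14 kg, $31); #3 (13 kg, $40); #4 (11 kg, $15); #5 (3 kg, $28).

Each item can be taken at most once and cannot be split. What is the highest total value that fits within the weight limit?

Check high-value combinations within 35 kg:
- #2+#3+#5: weight 14+13+3=30, value 31+40+28=99
- #3+#4+#5: weight 13+11+3=27, value 40+15+28=83
- #1+#3+#5: weight 10+13+3=26, value 6+40+28=74
- #2+#4+#5: weight 14+11+3=28, value 31+15+28=74
Best: $99.

$99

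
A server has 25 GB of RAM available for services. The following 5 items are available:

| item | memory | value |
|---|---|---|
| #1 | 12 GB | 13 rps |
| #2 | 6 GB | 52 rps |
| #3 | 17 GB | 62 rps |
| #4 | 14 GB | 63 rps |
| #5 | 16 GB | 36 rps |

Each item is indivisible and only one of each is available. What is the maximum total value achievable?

115 rps

Check high-value combinations within 25 GB:
- #2+#4: memory 6+14=20, value 52+63=115
- #2+#3: memory 6+17=23, value 52+62=114
- #2+#5: memory 6+16=22, value 52+36=88
- #1+#2: memory 12+6=18, value 13+52=65
- #4: memory 14, value 63
Best: 115 rps.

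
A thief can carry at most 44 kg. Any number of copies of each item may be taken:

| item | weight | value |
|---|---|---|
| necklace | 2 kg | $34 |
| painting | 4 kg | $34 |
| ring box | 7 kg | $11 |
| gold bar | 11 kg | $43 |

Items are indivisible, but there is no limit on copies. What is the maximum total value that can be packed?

Best value-per-unit is necklace at 34/2, and filling with it alone uses weight 22×2=44. No mix of the others beats 22×34 = 748.

$748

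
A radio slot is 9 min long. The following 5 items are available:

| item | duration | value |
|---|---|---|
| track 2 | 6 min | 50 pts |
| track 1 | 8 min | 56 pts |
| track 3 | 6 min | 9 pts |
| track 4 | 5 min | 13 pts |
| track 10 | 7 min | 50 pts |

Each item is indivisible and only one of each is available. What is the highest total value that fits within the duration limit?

This is a 0/1 knapsack; check combinations near the capacity.
- track 1: duration 8, value 56
- track 2: duration 6, value 50
- track 10: duration 7, value 50
- track 4: duration 5, value 13
- track 3: duration 6, value 9
Best: 56 pts.

56 pts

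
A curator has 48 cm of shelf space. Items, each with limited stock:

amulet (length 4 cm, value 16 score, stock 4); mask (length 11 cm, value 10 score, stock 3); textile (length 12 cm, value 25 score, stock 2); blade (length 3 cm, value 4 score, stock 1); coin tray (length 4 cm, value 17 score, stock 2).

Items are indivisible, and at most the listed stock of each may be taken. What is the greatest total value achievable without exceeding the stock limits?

148 score

Top feasible selections:
- 4×amulet + 2×textile + 2×coin tray: length 48, value 148
- 3×amulet + 2×textile + 1×blade + 2×coin tray: length 47, value 136
Best: 148 score.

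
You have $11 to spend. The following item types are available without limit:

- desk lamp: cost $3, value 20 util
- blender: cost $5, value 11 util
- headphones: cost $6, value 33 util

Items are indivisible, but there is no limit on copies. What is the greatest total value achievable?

60 util

Best value-per-unit is desk lamp at 20/3, and filling with it alone uses cost 3×3=9. No mix of the others beats 3×20 = 60.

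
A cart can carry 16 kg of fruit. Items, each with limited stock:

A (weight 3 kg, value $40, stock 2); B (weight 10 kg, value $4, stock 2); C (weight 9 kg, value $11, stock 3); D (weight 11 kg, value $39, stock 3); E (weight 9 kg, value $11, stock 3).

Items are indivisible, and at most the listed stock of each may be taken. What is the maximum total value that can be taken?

Best selections within weight 16 and stock limits:
- 2×A + 1×E: weight 15, value 91
- 2×A + 1×C: weight 15, value 91
- 2×A + 1×B: weight 16, value 84
- 2×A: weight 6, value 80
Best: $91.

$91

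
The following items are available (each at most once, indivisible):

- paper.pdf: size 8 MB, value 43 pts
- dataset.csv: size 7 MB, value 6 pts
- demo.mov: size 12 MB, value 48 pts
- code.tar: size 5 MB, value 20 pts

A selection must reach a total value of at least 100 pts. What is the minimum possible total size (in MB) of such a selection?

Subsets with value ≥ 100, sorted by total size:
- paper.pdf+demo.mov+code.tar: size 25, value 111
- paper.pdf+dataset.csv+demo.mov+code.tar: size 32, value 117
Minimum size: 25 MB.

25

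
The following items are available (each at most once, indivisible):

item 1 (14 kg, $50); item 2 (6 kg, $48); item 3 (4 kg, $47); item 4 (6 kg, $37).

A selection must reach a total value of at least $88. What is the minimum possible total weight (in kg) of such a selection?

10

Subsets with value ≥ 88, sorted by total weight:
- item 2+item 3: weight 10, value 95
- item 2+item 3+item 4: weight 16, value 132
Minimum weight: 10 kg.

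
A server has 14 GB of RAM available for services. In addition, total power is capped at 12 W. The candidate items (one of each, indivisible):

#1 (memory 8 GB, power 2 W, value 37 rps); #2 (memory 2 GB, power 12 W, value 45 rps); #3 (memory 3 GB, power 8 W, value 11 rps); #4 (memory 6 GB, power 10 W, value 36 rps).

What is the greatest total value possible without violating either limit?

Feasible sets respecting both limits:
- #1+#4: memory 14, power 12, value 73
- #1+#3: memory 11, power 10, value 48
- #2: memory 2, power 12, value 45
Best: 73 rps.

73 rps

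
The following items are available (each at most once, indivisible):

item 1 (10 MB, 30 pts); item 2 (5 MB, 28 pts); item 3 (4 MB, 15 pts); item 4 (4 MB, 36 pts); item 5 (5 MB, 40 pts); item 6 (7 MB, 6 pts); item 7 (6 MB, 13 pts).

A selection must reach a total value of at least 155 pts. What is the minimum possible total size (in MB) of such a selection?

Subsets with value ≥ 155, sorted by total size:
- item 1+item 2+item 3+item 4+item 5+item 7: size 34, value 162
- item 1+item 2+item 3+item 4+item 5+item 6: size 35, value 155
- item 1+item 2+item 3+item 4+item 5+item 6+item 7: size 41, value 168
Minimum size: 34 MB.

34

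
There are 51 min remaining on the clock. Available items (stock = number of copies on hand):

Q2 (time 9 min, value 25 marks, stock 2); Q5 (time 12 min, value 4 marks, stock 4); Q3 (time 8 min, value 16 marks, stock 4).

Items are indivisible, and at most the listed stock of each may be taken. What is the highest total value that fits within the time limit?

Best selections within time 51 and stock limits:
- 2×Q2 + 4×Q3: time 50, value 114
- 2×Q2 + 3×Q3: time 42, value 98
- 1×Q2 + 4×Q3: time 41, value 89
- 2×Q2 + 1×Q5 + 2×Q3: time 46, value 86
Best: 114 marks.

114 marks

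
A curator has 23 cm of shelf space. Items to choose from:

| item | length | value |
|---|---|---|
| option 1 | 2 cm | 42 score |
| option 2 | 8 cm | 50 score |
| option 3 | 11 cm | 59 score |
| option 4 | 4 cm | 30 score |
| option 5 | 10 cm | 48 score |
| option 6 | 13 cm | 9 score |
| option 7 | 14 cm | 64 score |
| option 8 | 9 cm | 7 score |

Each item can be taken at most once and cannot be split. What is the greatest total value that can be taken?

This is a 0/1 knapsack; check combinations near the capacity.
- option 1+option 2+option 3: length 2+8+11=21, value 42+50+59=151
- option 1+option 3+option 5: length 2+11+10=23, value 42+59+48=149
- option 1+option 2+option 5: length 2+8+10=20, value 42+50+48=140
Best: 151 score.

151 score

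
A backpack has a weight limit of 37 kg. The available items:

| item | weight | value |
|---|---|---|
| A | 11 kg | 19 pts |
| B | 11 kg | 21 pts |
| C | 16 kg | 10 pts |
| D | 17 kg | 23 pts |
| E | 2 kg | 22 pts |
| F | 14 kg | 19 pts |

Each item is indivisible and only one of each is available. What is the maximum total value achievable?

Check high-value combinations within 37 kg:
- B+D+E: weight 11+17+2=30, value 21+23+22=66
- A+D+E: weight 11+17+2=30, value 19+23+22=64
- D+E+F: weight 17+2+14=33, value 23+22+19=64
- A+B+E: weight 11+11+2=24, value 19+21+22=62
- B+E+F: weight 11+2+14=27, value 21+22+19=62
Best: 66 pts.

66 pts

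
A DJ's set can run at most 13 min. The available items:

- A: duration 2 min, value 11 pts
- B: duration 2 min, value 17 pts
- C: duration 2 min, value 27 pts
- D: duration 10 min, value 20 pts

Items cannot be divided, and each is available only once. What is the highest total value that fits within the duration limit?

55 pts

This is a 0/1 knapsack; check combinations near the capacity.
- A+B+C: duration 2+2+2=6, value 11+17+27=55
- C+D: duration 2+10=12, value 27+20=47
- B+C: duration 2+2=4, value 17+27=44
Best: 55 pts.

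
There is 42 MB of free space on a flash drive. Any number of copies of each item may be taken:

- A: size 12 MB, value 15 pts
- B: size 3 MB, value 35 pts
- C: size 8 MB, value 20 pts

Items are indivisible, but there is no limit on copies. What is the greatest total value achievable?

490 pts

Best value-per-unit is B at 35/3, and filling with it alone uses size 14×3=42. No mix of the others beats 14×35 = 490.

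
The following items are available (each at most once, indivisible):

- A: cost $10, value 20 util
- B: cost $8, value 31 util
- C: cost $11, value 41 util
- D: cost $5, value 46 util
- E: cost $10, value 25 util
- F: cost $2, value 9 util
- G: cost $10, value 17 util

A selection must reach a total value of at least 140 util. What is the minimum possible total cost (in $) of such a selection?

34

Subsets with value ≥ 140, sorted by total cost:
- B+C+D+E: cost 34, value 143
- B+C+D+E+F: cost 36, value 152
- A+B+C+D+F: cost 36, value 147
Minimum cost: 34 $.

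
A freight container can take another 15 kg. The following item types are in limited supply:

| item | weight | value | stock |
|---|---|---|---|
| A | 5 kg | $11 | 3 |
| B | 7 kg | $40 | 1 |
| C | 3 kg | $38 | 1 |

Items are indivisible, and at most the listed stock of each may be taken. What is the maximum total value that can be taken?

Top feasible selections:
- 1×A + 1×B + 1×C: weight 15, value 89
- 1×B + 1×C: weight 10, value 78
- 2×A + 1×C: weight 13, value 60
Best: $89.

$89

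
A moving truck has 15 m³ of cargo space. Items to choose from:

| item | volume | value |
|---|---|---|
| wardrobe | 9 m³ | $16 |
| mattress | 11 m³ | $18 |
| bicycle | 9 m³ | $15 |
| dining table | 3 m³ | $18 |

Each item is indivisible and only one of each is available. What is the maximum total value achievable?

Check high-value combinations within 15 m³:
- mattress+dining table: volume 11+3=14, value 18+18=36
- wardrobe+dining table: volume 9+3=12, value 16+18=34
- bicycle+dining table: volume 9+3=12, value 15+18=33
- dining table: volume 3, value 18
- mattress: volume 11, value 18
Best: $36.

$36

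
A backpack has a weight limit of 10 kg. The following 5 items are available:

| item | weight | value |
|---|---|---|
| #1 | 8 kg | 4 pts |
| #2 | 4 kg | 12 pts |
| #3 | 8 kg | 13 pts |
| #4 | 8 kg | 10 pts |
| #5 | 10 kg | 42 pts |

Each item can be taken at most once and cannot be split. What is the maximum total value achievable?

42 pts

Check high-value combinations within 10 kg:
- #5: weight 10, value 42
- #3: weight 8, value 13
- #2: weight 4, value 12
Best: 42 pts.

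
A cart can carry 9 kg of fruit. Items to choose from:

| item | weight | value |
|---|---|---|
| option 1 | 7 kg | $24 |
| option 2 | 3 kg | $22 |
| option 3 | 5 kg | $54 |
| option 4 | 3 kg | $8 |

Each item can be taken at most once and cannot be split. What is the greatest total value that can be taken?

$76

Check high-value combinations within 9 kg:
- option 2+option 3: weight 3+5=8, value 22+54=76
- option 3+option 4: weight 5+3=8, value 54+8=62
- option 3: weight 5, value 54
Best: $76.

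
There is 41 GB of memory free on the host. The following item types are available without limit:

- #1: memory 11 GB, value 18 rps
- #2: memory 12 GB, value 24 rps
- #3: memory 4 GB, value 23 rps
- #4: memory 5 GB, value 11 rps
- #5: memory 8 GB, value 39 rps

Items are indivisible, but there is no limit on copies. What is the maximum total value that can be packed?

230 rps

Best value-per-unit is #3 at 23/4, and filling with it alone uses memory 10×4=40. No mix of the others beats 10×23 = 230.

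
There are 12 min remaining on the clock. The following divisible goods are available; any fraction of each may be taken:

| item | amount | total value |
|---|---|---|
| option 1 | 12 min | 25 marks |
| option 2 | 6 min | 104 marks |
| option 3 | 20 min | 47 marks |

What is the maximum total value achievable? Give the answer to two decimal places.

118.10

Take in order of value per unit:
- option 2 (104/6 per unit): all 6 → value 104, running total 104.00
- option 3 (47/20 per unit): 6 of 20 → value 6×47/20 = 14.1000, running total 118.10
Total 118.10.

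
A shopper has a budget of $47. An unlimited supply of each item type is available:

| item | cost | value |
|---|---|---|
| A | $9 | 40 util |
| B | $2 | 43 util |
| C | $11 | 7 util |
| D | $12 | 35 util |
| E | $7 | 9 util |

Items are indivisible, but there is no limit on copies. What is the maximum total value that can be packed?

Best value-per-unit is B at 43/2, and filling with it alone uses cost 23×2=46. No mix of the others beats 23×43 = 989.

989 util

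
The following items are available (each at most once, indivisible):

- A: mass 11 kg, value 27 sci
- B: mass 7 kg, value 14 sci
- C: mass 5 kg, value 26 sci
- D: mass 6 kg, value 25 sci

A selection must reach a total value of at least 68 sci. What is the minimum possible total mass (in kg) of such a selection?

Subsets with value ≥ 68, sorted by total mass:
- A+C+D: mass 22, value 78
- A+B+C+D: mass 29, value 92
Minimum mass: 22 kg.

22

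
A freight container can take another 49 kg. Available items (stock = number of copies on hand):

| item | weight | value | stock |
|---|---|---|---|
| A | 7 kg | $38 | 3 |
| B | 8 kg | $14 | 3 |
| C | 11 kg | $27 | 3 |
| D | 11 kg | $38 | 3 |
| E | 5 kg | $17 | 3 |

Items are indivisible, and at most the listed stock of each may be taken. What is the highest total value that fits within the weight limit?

$207

Best selections within weight 49 and stock limits:
- 3×A + 2×D + 1×E: weight 48, value 207
- 3×A + 1×D + 3×E: weight 47, value 203
Best: $207.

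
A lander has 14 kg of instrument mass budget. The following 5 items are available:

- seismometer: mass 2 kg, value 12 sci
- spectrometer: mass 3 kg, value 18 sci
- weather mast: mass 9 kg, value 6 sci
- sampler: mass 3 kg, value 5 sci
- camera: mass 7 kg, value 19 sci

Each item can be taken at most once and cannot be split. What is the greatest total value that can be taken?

Check high-value combinations within 14 kg:
- seismometer+spectrometer+camera: mass 2+3+7=12, value 12+18+19=49
- spectrometer+sampler+camera: mass 3+3+7=13, value 18+5+19=42
- spectrometer+camera: mass 3+7=10, value 18+19=37
- seismometer+sampler+camera: mass 2+3+7=12, value 12+5+19=36
Best: 49 sci.

49 sci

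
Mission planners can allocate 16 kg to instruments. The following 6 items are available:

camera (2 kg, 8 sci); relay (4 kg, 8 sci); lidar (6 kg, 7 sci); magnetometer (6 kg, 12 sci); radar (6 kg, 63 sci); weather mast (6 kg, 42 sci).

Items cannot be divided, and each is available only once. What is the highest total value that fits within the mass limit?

This is a 0/1 knapsack; check combinations near the capacity.
- camera+radar+weather mast: mass 2+6+6=14, value 8+63+42=113
- relay+radar+weather mast: mass 4+6+6=16, value 8+63+42=113
- radar+weather mast: mass 6+6=12, value 63+42=105
Best: 113 sci.

113 sci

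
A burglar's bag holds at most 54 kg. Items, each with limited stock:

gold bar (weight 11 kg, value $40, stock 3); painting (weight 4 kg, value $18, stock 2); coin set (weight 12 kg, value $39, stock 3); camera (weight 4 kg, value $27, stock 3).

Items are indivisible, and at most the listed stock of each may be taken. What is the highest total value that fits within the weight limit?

$237

Best selections within weight 54 and stock limits:
- 3×gold bar + 2×painting + 3×camera: weight 53, value 237
- 2×gold bar + 2×painting + 1×coin set + 3×camera: weight 54, value 236
- 3×gold bar + 1×painting + 3×camera: weight 49, value 219
Best: $237.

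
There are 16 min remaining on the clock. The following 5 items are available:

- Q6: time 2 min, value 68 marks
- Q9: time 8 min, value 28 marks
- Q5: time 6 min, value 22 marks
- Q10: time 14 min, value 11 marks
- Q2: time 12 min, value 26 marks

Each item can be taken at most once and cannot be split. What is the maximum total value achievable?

Check high-value combinations within 16 min:
- Q6+Q9+Q5: time 2+8+6=16, value 68+28+22=118
- Q6+Q9: time 2+8=10, value 68+28=96
- Q6+Q2: time 2+12=14, value 68+26=94
Best: 118 marks.

118 marks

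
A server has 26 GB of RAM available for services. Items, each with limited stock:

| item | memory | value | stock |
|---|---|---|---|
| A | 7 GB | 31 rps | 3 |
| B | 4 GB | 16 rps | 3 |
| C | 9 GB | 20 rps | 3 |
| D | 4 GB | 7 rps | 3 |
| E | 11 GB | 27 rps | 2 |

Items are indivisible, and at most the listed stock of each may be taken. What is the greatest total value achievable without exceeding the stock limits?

Best selections within memory 26 and stock limits:
- 2×A + 3×B: memory 26, value 110
- 3×A + 1×B: memory 25, value 109
Best: 110 rps.

110 rps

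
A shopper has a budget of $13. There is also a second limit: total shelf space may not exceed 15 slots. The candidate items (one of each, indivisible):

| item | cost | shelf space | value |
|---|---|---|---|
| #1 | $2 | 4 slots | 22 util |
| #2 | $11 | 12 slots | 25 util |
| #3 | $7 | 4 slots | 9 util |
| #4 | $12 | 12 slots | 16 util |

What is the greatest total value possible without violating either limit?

Feasible sets respecting both limits:
- #1+#3: cost 9, shelf space 8, value 31
- #2: cost 11, shelf space 12, value 25
- #1: cost 2, shelf space 4, value 22
- #4: cost 12, shelf space 12, value 16
Best: 31 util.

31 util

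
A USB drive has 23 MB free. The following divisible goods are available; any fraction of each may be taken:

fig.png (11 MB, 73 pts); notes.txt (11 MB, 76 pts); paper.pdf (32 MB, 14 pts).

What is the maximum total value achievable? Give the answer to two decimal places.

149.44

Take in order of value per unit:
- notes.txt (76/11 per unit): all 11 → value 76, running total 76.00
- fig.png (73/11 per unit): all 11 → value 73, running total 149.00
- paper.pdf (14/32 per unit): 1 of 32 → value 1×14/32 = 0.4375, running total 149.44
Total 149.44.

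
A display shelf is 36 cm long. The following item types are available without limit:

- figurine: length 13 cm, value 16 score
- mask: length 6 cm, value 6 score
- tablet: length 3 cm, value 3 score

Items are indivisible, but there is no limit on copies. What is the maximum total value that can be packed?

Best value-per-unit is figurine at 16/13; filling with it alone gives 2×16 = 32.
Optimal mix: 2×figurine + 1×mask + 1×tablet → length 35, value 41.

41 score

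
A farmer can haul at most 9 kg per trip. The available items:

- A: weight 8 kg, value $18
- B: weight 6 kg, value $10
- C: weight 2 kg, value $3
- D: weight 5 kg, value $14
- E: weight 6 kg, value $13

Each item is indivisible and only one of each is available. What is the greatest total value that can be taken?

Check high-value combinations within 9 kg:
- A: weight 8, value 18
- C+D: weight 2+5=7, value 3+14=17
- C+E: weight 2+6=8, value 3+13=16
Best: $18.

$18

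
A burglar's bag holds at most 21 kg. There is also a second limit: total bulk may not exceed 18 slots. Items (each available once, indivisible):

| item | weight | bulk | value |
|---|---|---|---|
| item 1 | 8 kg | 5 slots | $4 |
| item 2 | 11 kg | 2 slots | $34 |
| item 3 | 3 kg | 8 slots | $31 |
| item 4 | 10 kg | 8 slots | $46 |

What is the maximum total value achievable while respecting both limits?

$80

Feasible sets respecting both limits:
- item 2+item 4: weight 21, bulk 10, value 80
- item 3+item 4: weight 13, bulk 16, value 77
- item 2+item 3: weight 14, bulk 10, value 65
Best: $80.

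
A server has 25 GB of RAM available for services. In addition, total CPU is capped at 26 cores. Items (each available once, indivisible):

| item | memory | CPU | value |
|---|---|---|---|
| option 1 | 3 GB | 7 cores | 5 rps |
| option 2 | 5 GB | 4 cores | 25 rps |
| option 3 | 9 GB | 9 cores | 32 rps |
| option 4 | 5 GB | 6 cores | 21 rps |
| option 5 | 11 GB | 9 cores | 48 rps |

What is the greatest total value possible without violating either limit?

Feasible sets respecting both limits:
- option 2+option 3+option 5: memory 25, CPU 22, value 105
- option 3+option 4+option 5: memory 25, CPU 24, value 101
- option 1+option 2+option 4+option 5: memory 24, CPU 26, value 99
Best: 105 rps.

105 rps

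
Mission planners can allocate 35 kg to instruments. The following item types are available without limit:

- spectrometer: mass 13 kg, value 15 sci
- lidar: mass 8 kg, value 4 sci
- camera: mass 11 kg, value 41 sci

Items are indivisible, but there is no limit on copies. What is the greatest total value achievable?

123 sci

Best value-per-unit is camera at 41/11, and filling with it alone uses mass 3×11=33. No mix of the others beats 3×41 = 123.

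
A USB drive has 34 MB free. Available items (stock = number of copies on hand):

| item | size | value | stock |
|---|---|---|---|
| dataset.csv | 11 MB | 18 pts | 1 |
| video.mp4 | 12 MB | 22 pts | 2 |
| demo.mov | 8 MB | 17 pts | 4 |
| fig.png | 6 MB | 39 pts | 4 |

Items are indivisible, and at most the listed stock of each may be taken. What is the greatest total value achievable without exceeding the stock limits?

173 pts

Best selections within size 34 and stock limits:
- 1×demo.mov + 4×fig.png: size 32, value 173
- 4×fig.png: size 24, value 156
Best: 173 pts.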